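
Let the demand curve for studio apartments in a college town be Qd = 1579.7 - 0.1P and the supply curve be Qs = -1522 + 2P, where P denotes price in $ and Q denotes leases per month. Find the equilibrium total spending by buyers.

Equating demand and supply, 1579.7 - 0.1P = -1522 + 2P gives 2.1P = 3101.7, so P* = 1477.
From the demand curve, Q* = 1579.7 - 0.1(1477) = 1432.
Total spending by buyers = P* × Q* = 1477 × 1432 = 2115064.

Total spending by buyers = 2115064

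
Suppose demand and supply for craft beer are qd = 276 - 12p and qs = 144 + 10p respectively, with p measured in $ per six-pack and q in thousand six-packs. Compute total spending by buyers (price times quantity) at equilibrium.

Total spending by buyers = 1224

At equilibrium qd = qs, so 276 - 12p = 144 + 10p; collecting terms, 132 = 22p and p* = 6.
Substitute back: q* = 276 - 12(6) = 204.
Total spending by buyers = p* × q* = 6 × 204 = 1224.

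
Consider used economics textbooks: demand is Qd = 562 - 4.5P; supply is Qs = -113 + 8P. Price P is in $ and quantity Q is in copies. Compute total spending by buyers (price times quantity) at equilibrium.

Total spending by buyers = 17226

At equilibrium Qd = Qs, so 562 - 4.5P = -113 + 8P; collecting terms, 675 = 12.5P and P* = 54.
Substitute back: Q* = 562 - 4.5(54) = 319.
Total spending by buyers = P* × Q* = 54 × 319 = 17226.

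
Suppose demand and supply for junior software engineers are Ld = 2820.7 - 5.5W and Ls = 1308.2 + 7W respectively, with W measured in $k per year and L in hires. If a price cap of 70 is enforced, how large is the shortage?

Evaluating both curves at the ceiling price 70 gives Ld = 2435.7, Ls = 1798.2.
Shortage = Ld - Ls = 2435.7 - 1798.2 = 637.5.

Shortage = 637.5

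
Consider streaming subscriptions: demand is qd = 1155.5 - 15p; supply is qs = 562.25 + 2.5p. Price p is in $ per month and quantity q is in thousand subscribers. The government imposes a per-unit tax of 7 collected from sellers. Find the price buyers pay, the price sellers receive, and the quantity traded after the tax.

p_b = 34.9, p_s = 27.9, q = 632

The tax drives a wedge p_b - p_s = 7. Substituting p_s = p_b - 7 into supply: qs = 544.75 + 2.5p_b.
Equate demand and the shifted supply: 1155.5 - 15p_b = 544.75 + 2.5p_b, giving 17.5p_b = 610.75, so p_b = 34.9.
So p_s = 27.9 and the quantity traded is q = 1155.5 - 15(34.9) = 632.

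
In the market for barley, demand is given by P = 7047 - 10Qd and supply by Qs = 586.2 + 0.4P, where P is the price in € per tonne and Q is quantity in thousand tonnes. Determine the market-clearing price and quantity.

Inverting to quantity form: Qd = 704.7 - 0.1P.
Equating demand and supply, 704.7 - 0.1P = 586.2 + 0.4P gives 0.5P = 118.5, so P* = 237.
Plugging P* into demand: Q* = 704.7 - 0.1(237) = 681.

P* = 237, Q* = 681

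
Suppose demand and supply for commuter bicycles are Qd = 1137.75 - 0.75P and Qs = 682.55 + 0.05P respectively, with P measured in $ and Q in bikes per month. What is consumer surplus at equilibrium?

Consumer surplus = 337014

Equating demand and supply, 1137.75 - 0.75P = 682.55 + 0.05P gives 0.8P = 455.2, so P* = 569.
Then Q* = 1137.75 - 0.75(569) = 711.
Demand choke price (Qd = 0): P = 1137.75/0.75 = 1517. Consumer surplus = ½ × (1517 - 569) × 711 = 337014.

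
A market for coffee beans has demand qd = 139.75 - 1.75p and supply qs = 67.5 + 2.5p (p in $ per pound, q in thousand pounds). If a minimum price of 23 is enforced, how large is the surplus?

Surplus = 25.5

Evaluating both curves at the floor price 23 gives qd = 99.5, qs = 125.
Surplus = qs - qd = 125 - 99.5 = 25.5.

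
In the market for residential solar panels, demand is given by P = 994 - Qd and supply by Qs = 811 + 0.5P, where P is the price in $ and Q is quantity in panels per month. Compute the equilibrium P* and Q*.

Solving each curve for Q: Qd = 994 - P.
The market clears where 994 - P = 811 + 0.5P. Rearranging, 1.5P = 183, hence P* = 122.
Substitute back: Q* = 994 - 122 = 872.

P* = 122, Q* = 872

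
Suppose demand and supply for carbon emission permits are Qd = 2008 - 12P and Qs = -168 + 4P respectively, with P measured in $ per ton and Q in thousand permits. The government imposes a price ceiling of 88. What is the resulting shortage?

Shortage = 768

With P fixed at 88, quantity demanded is 952 and quantity supplied is 184.
Shortage = Qd - Qs = 952 - 184 = 768.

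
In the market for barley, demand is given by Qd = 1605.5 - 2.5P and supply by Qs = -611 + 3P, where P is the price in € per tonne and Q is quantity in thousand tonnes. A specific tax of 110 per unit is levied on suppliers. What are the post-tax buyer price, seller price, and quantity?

Suppliers keep P_s = P_b - 110 per unit, so supply in terms of the buyer price is Qs = -941 + 3P_b.
Market clearing requires 1605.5 - 2.5P_b = -941 + 3P_b; hence 2546.5 = 5.5P_b and P_b = 463.
Then P_s = 463 - 110 = 353 and Q = 1605.5 - 2.5(463) = 448.

P_b = 463, P_s = 353, Q = 448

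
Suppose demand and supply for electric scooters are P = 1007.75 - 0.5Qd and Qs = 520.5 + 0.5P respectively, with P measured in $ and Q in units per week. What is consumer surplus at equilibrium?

Consumer surplus = 167895.0625

Inverting to quantity form: Qd = 2015.5 - 2P.
Equating demand and supply, 2015.5 - 2P = 520.5 + 0.5P gives 2.5P = 1495, so P* = 598.
Substitute back: Q* = 2015.5 - 2(598) = 819.5.
Demand choke price (Qd = 0): P = 2015.5/2 = 1007.75. Consumer surplus = ½ × (1007.75 - 598) × 819.5 = 167895.0625.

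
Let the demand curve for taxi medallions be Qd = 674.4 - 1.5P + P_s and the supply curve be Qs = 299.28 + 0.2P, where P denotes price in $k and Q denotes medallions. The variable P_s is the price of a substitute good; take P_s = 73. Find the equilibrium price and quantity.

P* = 263.6, Q* = 352

With P_s = 73, demand is Qd = 747.4 - 1.5P.
Equating demand and supply, 747.4 - 1.5P = 299.28 + 0.2P gives 1.7P = 448.12, so P* = 263.6.
Plugging P* into demand: Q* = 747.4 - 1.5(263.6) = 352.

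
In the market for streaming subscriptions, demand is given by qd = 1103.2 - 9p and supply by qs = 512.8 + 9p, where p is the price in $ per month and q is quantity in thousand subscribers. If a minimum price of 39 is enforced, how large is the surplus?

With p fixed at 39, quantity demanded is 752.2 and quantity supplied is 863.8.
Surplus = qs - qd = 863.8 - 752.2 = 111.6.

Surplus = 111.6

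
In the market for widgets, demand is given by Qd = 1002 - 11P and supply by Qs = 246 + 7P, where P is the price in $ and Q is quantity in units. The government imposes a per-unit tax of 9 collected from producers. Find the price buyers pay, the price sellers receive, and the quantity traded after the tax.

P_b = 45.5, P_s = 36.5, Q = 501.5

The tax drives a wedge P_b - P_s = 9. Substituting P_s = P_b - 9 into supply: Qs = 183 + 7P_b.
Market clearing requires 1002 - 11P_b = 183 + 7P_b; hence 819 = 18P_b and P_b = 45.5.
Then P_s = 45.5 - 9 = 36.5 and Q = 1002 - 11(45.5) = 501.5.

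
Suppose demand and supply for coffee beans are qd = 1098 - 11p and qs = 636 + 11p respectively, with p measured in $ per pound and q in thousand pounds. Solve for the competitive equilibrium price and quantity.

p* = 21, q* = 867

Set qd = qs: 1098 - 11p = 636 + 11p, so 462 = 22p and p* = 21.
From the demand curve, q* = 1098 - 11(21) = 867.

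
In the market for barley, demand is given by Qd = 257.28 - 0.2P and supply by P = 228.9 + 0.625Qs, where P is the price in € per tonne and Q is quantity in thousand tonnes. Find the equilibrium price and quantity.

Solving each curve for Q: Qs = -366.24 + 1.6P.
Equating demand and supply, 257.28 - 0.2P = -366.24 + 1.6P gives 1.8P = 623.52, so P* = 346.4.
Substitute back: Q* = 257.28 - 0.2(346.4) = 188.

P* = 346.4, Q* = 188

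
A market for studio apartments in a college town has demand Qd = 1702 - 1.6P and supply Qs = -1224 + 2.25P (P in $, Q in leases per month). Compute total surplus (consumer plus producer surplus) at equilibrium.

Total surplus = 126299.25

Equating demand and supply, 1702 - 1.6P = -1224 + 2.25P gives 3.85P = 2926, so P* = 760.
Substitute back: Q* = 1702 - 1.6(760) = 486.
Demand choke price = 1063.75; supply choke price = 544. CS = ½(1063.75 - 760)(486) = 73811.25; PS = ½(760 - 544)(486) = 52488. Total surplus = 126299.25.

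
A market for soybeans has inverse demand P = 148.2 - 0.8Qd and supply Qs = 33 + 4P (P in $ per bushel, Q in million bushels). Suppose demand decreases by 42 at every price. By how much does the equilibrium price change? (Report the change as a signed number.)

ΔP = -8

Inverting to quantity form: Qd = 185.25 - 1.25P.
At equilibrium Qd = Qs, so 185.25 - 1.25P = 33 + 4P; collecting terms, 152.25 = 5.25P and P* = 29.
Then Q* = 185.25 - 1.25(29) = 149.
After the shift, demand is Qd = 143.25 - 1.25P.
The new intersection has 110.25 = 5.25P, i.e. P = 21, Q = 117.
ΔP = 21 - 29 = -8.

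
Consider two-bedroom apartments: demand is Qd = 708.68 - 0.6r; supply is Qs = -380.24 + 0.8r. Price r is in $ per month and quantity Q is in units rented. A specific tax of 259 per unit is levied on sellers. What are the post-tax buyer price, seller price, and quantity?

r_b = 925.8, r_s = 666.8, Q = 153.2

The tax drives a wedge r_b - r_s = 259. Substituting r_s = r_b - 259 into supply: Qs = -587.44 + 0.8r_b.
Market clearing requires 708.68 - 0.6r_b = -587.44 + 0.8r_b; hence 1296.12 = 1.4r_b and r_b = 925.8.
Then r_s = 925.8 - 259 = 666.8 and Q = 708.68 - 0.6(925.8) = 153.2.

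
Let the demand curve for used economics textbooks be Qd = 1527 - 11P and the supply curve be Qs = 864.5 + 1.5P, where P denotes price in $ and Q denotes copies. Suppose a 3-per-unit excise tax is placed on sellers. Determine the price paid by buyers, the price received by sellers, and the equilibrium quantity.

P_b = 53.36, P_s = 50.36, Q = 940.04

The tax drives a wedge P_b - P_s = 3. Substituting P_s = P_b - 3 into supply: Qs = 860 + 1.5P_b.
Equate demand and the shifted supply: 1527 - 11P_b = 860 + 1.5P_b, giving 12.5P_b = 667, so P_b = 53.36.
So P_s = 50.36 and the quantity traded is Q = 1527 - 11(53.36) = 940.04.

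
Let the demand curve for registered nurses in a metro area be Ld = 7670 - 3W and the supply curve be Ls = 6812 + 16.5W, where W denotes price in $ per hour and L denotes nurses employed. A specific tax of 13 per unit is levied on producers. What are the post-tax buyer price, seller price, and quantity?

With a tax of 13 on producers, they supply based on the net price W_s = W_b - 13, so Ls = 6597.5 + 16.5W_b.
Set Ld = Ls: 7670 - 3W_b = 6597.5 + 16.5W_b, so 1072.5 = 19.5W_b and W_b = 55.
So W_s = 42 and the quantity traded is L = 7670 - 3(55) = 7505.

W_b = 55, W_s = 42, L = 7505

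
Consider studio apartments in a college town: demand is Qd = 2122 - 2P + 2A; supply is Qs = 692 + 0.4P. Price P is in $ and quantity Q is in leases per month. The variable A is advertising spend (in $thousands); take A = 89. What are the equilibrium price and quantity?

With A = 89, demand is Qd = 2300 - 2P.
Equating demand and supply, 2300 - 2P = 692 + 0.4P gives 2.4P = 1608, so P* = 670.
Substitute back: Q* = 2300 - 2(670) = 960.

P* = 670, Q* = 960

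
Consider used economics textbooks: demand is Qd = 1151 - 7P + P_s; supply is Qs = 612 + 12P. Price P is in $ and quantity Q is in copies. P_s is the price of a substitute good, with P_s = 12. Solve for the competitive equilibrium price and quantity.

P* = 29, Q* = 960

With P_s = 12, demand is Qd = 1163 - 7P.
Set Qd = Qs: 1163 - 7P = 612 + 12P, so 551 = 19P and P* = 29.
Then Q* = 1163 - 7(29) = 960.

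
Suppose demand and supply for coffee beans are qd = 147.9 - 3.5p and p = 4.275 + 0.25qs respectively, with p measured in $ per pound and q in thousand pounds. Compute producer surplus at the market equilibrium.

Producer surplus = 628.35125

Rewriting in direct form: qs = -17.1 + 4p.
Set qd = qs: 147.9 - 3.5p = -17.1 + 4p, so 165 = 7.5p and p* = 22.
From the demand curve, q* = 147.9 - 3.5(22) = 70.9.
Supply choke price (qs = 0): p = 4.275. Producer surplus = ½ × (22 - 4.275) × 70.9 = 628.35125.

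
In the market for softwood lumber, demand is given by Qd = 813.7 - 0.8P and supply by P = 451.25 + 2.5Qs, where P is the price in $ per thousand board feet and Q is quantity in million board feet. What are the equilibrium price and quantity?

P* = 828.5, Q* = 150.9

In direct form, Qs = -180.5 + 0.4P.
At equilibrium Qd = Qs, so 813.7 - 0.8P = -180.5 + 0.4P; collecting terms, 994.2 = 1.2P and P* = 828.5.
From the demand curve, Q* = 813.7 - 0.8(828.5) = 150.9.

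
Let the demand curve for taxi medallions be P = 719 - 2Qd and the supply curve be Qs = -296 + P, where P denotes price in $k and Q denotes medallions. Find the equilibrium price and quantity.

P* = 437, Q* = 141

In direct form, Qd = 359.5 - 0.5P.
The market clears where 359.5 - 0.5P = -296 + P. Rearranging, 1.5P = 655.5, hence P* = 437.
From the demand curve, Q* = 359.5 - 0.5(437) = 141.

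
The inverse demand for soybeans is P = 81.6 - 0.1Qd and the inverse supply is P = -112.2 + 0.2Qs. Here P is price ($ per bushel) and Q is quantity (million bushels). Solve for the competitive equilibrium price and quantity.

P* = 17, Q* = 646

Rewriting in direct form: Qd = 816 - 10P and Qs = 561 + 5P.
Equating demand and supply, 816 - 10P = 561 + 5P gives 15P = 255, so P* = 17.
From the demand curve, Q* = 816 - 10(17) = 646.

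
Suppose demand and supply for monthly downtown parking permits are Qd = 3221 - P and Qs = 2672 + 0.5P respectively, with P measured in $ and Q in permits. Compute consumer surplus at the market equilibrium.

Consumer surplus = 4075512.5

Equating demand and supply, 3221 - P = 2672 + 0.5P gives 1.5P = 549, so P* = 366.
From the demand curve, Q* = 3221 - 366 = 2855.
Demand choke price (Qd = 0): P = 3221. Consumer surplus = ½ × (3221 - 366) × 2855 = 4075512.5.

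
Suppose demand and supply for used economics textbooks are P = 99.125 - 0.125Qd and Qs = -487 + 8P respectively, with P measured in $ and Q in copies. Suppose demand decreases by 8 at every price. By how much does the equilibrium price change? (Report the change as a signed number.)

Rewriting in direct form: Qd = 793 - 8P.
Equating demand and supply, 793 - 8P = -487 + 8P gives 16P = 1280, so P* = 80.
Substitute back: Q* = 793 - 8(80) = 153.
After the shift, demand is Qd = 785 - 8P.
New equilibrium: 1272 = 16P, so P = 79.5 and Q = 149.
ΔP = 79.5 - 80 = -0.5.

ΔP = -0.5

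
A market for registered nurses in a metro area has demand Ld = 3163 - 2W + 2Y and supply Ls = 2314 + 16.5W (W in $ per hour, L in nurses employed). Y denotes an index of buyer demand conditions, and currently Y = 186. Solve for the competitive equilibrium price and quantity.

W* = 66, L* = 3403

With Y = 186, demand is Ld = 3535 - 2W.
Equating demand and supply, 3535 - 2W = 2314 + 16.5W gives 18.5W = 1221, so W* = 66.
Substitute back: L* = 3535 - 2(66) = 3403.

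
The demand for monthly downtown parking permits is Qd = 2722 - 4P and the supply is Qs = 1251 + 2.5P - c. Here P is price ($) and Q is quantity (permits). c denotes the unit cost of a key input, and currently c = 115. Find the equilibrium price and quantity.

P* = 244, Q* = 1746

With c = 115, supply is Qs = 1136 + 2.5P.
At equilibrium Qd = Qs, so 2722 - 4P = 1136 + 2.5P; collecting terms, 1586 = 6.5P and P* = 244.
Then Q* = 2722 - 4(244) = 1746.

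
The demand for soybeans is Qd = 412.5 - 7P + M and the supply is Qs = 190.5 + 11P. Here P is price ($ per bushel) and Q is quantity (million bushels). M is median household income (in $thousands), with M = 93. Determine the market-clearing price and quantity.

P* = 17.5, Q* = 383

With M = 93, demand is Qd = 505.5 - 7P.
The market clears where 505.5 - 7P = 190.5 + 11P. Rearranging, 18P = 315, hence P* = 17.5.
From the demand curve, Q* = 505.5 - 7(17.5) = 383.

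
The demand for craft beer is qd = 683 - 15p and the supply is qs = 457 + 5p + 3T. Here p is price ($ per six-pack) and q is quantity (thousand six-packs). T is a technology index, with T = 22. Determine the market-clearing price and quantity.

p* = 8, q* = 563

With T = 22, supply is qs = 523 + 5p.
Set qd = qs: 683 - 15p = 523 + 5p, so 160 = 20p and p* = 8.
Plugging p* into demand: q* = 683 - 15(8) = 563.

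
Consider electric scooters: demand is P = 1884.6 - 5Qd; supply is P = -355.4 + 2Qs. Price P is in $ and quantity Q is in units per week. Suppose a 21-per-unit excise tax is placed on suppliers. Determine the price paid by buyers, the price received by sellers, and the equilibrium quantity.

Inverting to quantity form: Qd = 376.92 - 0.2P and Qs = 177.7 + 0.5P.
The tax drives a wedge P_b - P_s = 21. Substituting P_s = P_b - 21 into supply: Qs = 167.2 + 0.5P_b.
Equate demand and the shifted supply: 376.92 - 0.2P_b = 167.2 + 0.5P_b, giving 0.7P_b = 209.72, so P_b = 299.6.
Then P_s = 299.6 - 21 = 278.6 and Q = 376.92 - 0.2(299.6) = 317.

P_b = 299.6, P_s = 278.6, Q = 317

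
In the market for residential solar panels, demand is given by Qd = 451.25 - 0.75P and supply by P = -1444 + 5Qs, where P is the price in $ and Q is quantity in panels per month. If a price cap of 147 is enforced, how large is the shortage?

In direct form, Qs = 288.8 + 0.2P.
With P fixed at 147, quantity demanded is 341 and quantity supplied is 318.2.
Shortage = Qd - Qs = 341 - 318.2 = 22.8.

Shortage = 22.8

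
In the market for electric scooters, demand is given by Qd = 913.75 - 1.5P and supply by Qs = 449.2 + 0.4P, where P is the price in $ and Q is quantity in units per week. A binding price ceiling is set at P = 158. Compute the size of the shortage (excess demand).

With P fixed at 158, quantity demanded is 676.75 and quantity supplied is 512.4.
Shortage = Qd - Qs = 676.75 - 512.4 = 164.35.

Shortage = 164.35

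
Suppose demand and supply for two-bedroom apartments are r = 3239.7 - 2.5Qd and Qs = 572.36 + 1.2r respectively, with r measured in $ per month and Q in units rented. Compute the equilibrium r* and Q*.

r* = 452.2, Q* = 1115

Rewriting in direct form: Qd = 1295.88 - 0.4r.
Set Qd = Qs: 1295.88 - 0.4r = 572.36 + 1.2r, so 723.52 = 1.6r and r* = 452.2.
Then Q* = 1295.88 - 0.4(452.2) = 1115.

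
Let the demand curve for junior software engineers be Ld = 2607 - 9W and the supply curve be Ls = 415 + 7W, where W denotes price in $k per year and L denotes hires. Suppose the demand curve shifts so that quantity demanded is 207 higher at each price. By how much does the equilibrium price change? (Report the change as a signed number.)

ΔW = 12.9375

At equilibrium Ld = Ls, so 2607 - 9W = 415 + 7W; collecting terms, 2192 = 16W and W* = 137.
Then L* = 2607 - 9(137) = 1374.
After the shift, demand is Ld = 2814 - 9W.
The new intersection has 2399 = 16W, i.e. W = 149.9375, L = 1464.5625.
ΔW = 149.9375 - 137 = 12.9375.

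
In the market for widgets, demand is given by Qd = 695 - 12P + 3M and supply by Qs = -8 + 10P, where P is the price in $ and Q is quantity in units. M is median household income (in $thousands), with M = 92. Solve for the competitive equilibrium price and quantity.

With M = 92, demand is Qd = 971 - 12P.
The market clears where 971 - 12P = -8 + 10P. Rearranging, 22P = 979, hence P* = 44.5.
Plugging P* into demand: Q* = 971 - 12(44.5) = 437.

P* = 44.5, Q* = 437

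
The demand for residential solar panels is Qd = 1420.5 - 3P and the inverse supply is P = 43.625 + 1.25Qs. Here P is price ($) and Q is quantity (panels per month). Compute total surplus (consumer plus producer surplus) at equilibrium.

Solving each curve for Q: Qs = -34.9 + 0.8P.
Set Qd = Qs: 1420.5 - 3P = -34.9 + 0.8P, so 1455.4 = 3.8P and P* = 383.
From the demand curve, Q* = 1420.5 - 3(383) = 271.5.
Demand choke price = 473.5; supply choke price = 43.625. CS = ½(473.5 - 383)(271.5) = 12285.375; PS = ½(383 - 43.625)(271.5) = 46070.15625. Total surplus = 58355.53125.

Total surplus = 58355.53125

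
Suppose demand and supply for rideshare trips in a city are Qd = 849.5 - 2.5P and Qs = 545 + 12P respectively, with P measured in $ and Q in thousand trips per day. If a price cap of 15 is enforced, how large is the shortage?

Shortage = 87

At P = 15: Qd = 812 and Qs = 725.
Shortage = Qd - Qs = 812 - 725 = 87.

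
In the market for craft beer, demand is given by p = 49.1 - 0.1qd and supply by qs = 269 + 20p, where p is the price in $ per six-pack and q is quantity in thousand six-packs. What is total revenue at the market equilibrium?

Total revenue = 3085.8

In direct form, qd = 491 - 10p.
Equating demand and supply, 491 - 10p = 269 + 20p gives 30p = 222, so p* = 7.4.
Plugging p* into demand: q* = 491 - 10(7.4) = 417.
Total revenue = p* × q* = 7.4 × 417 = 3085.8.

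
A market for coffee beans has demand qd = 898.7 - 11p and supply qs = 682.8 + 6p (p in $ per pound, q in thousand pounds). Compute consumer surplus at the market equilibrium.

Consumer surplus = 26185.5

Set qd = qs: 898.7 - 11p = 682.8 + 6p, so 215.9 = 17p and p* = 12.7.
Plugging p* into demand: q* = 898.7 - 11(12.7) = 759.
Demand choke price (qd = 0): p = 898.7/11 = 81.7. Consumer surplus = ½ × (81.7 - 12.7) × 759 = 26185.5.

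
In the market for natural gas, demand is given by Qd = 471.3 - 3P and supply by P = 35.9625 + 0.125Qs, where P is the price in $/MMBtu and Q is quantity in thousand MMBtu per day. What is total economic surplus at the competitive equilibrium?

Total surplus = 16008.320625

Inverting to quantity form: Qs = -287.7 + 8P.
Equating demand and supply, 471.3 - 3P = -287.7 + 8P gives 11P = 759, so P* = 69.
Substitute back: Q* = 471.3 - 3(69) = 264.3.
Demand choke price = 157.1; supply choke price = 35.9625. CS = ½(157.1 - 69)(264.3) = 11642.415; PS = ½(69 - 35.9625)(264.3) = 4365.905625. Total surplus = 16008.320625.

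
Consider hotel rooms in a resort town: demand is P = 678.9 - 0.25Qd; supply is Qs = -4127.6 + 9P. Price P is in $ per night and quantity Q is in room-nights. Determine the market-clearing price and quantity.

Solving each curve for Q: Qd = 2715.6 - 4P.
The market clears where 2715.6 - 4P = -4127.6 + 9P. Rearranging, 13P = 6843.2, hence P* = 526.4.
Then Q* = 2715.6 - 4(526.4) = 610.

P* = 526.4, Q* = 610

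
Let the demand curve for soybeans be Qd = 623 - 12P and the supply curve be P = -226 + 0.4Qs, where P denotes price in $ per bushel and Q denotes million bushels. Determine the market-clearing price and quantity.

P* = 4, Q* = 575

In direct form, Qs = 565 + 2.5P.
At equilibrium Qd = Qs, so 623 - 12P = 565 + 2.5P; collecting terms, 58 = 14.5P and P* = 4.
Substitute back: Q* = 623 - 12(4) = 575.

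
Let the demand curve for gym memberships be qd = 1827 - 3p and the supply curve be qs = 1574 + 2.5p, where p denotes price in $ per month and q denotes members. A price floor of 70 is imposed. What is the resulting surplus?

Evaluating both curves at the floor price 70 gives qd = 1617, qs = 1749.
Surplus = qs - qd = 1749 - 1617 = 132.

Surplus = 132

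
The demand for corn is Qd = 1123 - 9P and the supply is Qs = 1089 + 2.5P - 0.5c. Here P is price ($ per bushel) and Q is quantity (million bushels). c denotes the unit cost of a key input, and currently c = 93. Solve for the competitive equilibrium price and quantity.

P* = 7, Q* = 1060

With c = 93, supply is Qs = 1042.5 + 2.5P.
At equilibrium Qd = Qs, so 1123 - 9P = 1042.5 + 2.5P; collecting terms, 80.5 = 11.5P and P* = 7.
Substitute back: Q* = 1123 - 9(7) = 1060.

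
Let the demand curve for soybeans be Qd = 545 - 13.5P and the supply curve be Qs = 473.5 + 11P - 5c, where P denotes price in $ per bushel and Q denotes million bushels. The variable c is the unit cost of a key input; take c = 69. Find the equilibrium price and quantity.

P* = 17, Q* = 315.5

With c = 69, supply is Qs = 128.5 + 11P.
Set Qd = Qs: 545 - 13.5P = 128.5 + 11P, so 416.5 = 24.5P and P* = 17.
Substitute back: Q* = 545 - 13.5(17) = 315.5.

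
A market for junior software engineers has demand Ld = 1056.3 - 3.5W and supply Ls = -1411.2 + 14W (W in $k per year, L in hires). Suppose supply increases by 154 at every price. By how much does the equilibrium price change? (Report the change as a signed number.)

At equilibrium Ld = Ls, so 1056.3 - 3.5W = -1411.2 + 14W; collecting terms, 2467.5 = 17.5W and W* = 141.
From the demand curve, L* = 1056.3 - 3.5(141) = 562.8.
After the shift, supply is Ls = -1257.2 + 14W.
Re-solving, 17.5W = 2313.5 gives W = 132.2 and L = 593.6.
ΔW = 132.2 - 141 = -8.8.

ΔW = -8.8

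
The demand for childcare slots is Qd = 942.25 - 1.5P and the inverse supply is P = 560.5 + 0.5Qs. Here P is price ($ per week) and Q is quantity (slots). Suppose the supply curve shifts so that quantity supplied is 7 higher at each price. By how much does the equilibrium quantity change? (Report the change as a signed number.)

ΔQ = 3

Inverting to quantity form: Qs = -1121 + 2P.
Equating demand and supply, 942.25 - 1.5P = -1121 + 2P gives 3.5P = 2063.25, so P* = 589.5.
Substitute back: Q* = 942.25 - 1.5(589.5) = 58.
After the shift, supply is Qs = -1114 + 2P.
Re-solving, 3.5P = 2056.25 gives P = 587.5 and Q = 61.
ΔQ = 61 - 58 = 3.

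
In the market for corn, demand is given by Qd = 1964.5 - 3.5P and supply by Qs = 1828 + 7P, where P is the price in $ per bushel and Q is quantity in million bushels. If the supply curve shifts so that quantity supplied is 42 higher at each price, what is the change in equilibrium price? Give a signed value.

ΔP = -4

At equilibrium Qd = Qs, so 1964.5 - 3.5P = 1828 + 7P; collecting terms, 136.5 = 10.5P and P* = 13.
Substitute back: Q* = 1964.5 - 3.5(13) = 1919.
After the shift, supply is Qs = 1870 + 7P.
Re-solving, 10.5P = 94.5 gives P = 9 and Q = 1933.
ΔP = 9 - 13 = -4.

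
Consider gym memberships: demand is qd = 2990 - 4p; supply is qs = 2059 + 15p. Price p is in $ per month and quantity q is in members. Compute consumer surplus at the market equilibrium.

Consumer surplus = 975804.5

Set qd = qs: 2990 - 4p = 2059 + 15p, so 931 = 19p and p* = 49.
Plugging p* into demand: q* = 2990 - 4(49) = 2794.
Demand choke price (qd = 0): p = 2990/4 = 747.5. Consumer surplus = ½ × (747.5 - 49) × 2794 = 975804.5.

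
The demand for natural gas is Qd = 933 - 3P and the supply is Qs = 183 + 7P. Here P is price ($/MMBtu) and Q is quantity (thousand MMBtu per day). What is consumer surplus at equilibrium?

Consumer surplus = 83544

Equating demand and supply, 933 - 3P = 183 + 7P gives 10P = 750, so P* = 75.
Substitute back: Q* = 933 - 3(75) = 708.
Demand choke price (Qd = 0): P = 933/3 = 311. Consumer surplus = ½ × (311 - 75) × 708 = 83544.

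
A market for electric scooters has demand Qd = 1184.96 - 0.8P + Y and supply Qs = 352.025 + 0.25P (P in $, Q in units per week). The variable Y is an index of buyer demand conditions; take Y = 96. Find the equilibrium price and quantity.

P* = 884.7, Q* = 573.2

With Y = 96, demand is Qd = 1280.96 - 0.8P.
The market clears where 1280.96 - 0.8P = 352.025 + 0.25P. Rearranging, 1.05P = 928.935, hence P* = 884.7.
Plugging P* into demand: Q* = 1280.96 - 0.8(884.7) = 573.2.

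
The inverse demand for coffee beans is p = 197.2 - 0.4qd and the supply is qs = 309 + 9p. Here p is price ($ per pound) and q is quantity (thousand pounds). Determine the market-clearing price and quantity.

Rewriting in direct form: qd = 493 - 2.5p.
Set qd = qs: 493 - 2.5p = 309 + 9p, so 184 = 11.5p and p* = 16.
From the demand curve, q* = 493 - 2.5(16) = 453.

p* = 16, q* = 453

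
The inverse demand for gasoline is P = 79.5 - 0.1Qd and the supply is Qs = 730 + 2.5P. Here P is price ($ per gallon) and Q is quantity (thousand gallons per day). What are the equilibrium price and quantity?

P* = 5.2, Q* = 743

Inverting to quantity form: Qd = 795 - 10P.
At equilibrium Qd = Qs, so 795 - 10P = 730 + 2.5P; collecting terms, 65 = 12.5P and P* = 5.2.
Plugging P* into demand: Q* = 795 - 10(5.2) = 743.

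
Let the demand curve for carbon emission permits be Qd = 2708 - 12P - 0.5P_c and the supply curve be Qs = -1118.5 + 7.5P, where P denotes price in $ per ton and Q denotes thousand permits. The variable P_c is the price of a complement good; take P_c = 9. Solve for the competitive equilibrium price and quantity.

With P_c = 9, demand is Qd = 2703.5 - 12P.
Equating demand and supply, 2703.5 - 12P = -1118.5 + 7.5P gives 19.5P = 3822, so P* = 196.
Then Q* = 2703.5 - 12(196) = 351.5.

P* = 196, Q* = 351.5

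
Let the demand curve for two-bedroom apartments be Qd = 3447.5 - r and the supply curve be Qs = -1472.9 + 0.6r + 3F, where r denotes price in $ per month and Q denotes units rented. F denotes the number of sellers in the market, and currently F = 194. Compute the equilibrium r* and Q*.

With F = 194, supply is Qs = -890.9 + 0.6r.
The market clears where 3447.5 - r = -890.9 + 0.6r. Rearranging, 1.6r = 4338.4, hence r* = 2711.5.
Then Q* = 3447.5 - 2711.5 = 736.

r* = 2711.5, Q* = 736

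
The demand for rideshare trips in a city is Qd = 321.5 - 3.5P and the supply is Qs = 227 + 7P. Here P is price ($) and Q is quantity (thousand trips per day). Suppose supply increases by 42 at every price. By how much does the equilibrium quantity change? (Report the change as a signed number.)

Set Qd = Qs: 321.5 - 3.5P = 227 + 7P, so 94.5 = 10.5P and P* = 9.
Plugging P* into demand: Q* = 321.5 - 3.5(9) = 290.
After the shift, supply is Qs = 269 + 7P.
The new intersection has 52.5 = 10.5P, i.e. P = 5, Q = 304.
ΔQ = 304 - 290 = 14.

ΔQ = 14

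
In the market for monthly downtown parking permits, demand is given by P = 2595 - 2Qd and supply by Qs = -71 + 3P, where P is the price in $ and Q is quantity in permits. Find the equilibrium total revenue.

Solving each curve for Q: Qd = 1297.5 - 0.5P.
Set Qd = Qs: 1297.5 - 0.5P = -71 + 3P, so 1368.5 = 3.5P and P* = 391.
From the demand curve, Q* = 1297.5 - 0.5(391) = 1102.
Total revenue = P* × Q* = 391 × 1102 = 430882.

Total revenue = 430882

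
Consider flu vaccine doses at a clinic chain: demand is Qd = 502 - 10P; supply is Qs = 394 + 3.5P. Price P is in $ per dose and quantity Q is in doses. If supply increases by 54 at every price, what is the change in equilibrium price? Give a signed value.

Equating demand and supply, 502 - 10P = 394 + 3.5P gives 13.5P = 108, so P* = 8.
From the demand curve, Q* = 502 - 10(8) = 422.
After the shift, supply is Qs = 448 + 3.5P.
Re-solving, 13.5P = 54 gives P = 4 and Q = 462.
ΔP = 4 - 8 = -4.

ΔP = -4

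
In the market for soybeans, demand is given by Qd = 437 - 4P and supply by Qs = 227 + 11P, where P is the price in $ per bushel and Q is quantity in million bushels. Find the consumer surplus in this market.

Set Qd = Qs: 437 - 4P = 227 + 11P, so 210 = 15P and P* = 14.
From the demand curve, Q* = 437 - 4(14) = 381.
Demand choke price (Qd = 0): P = 437/4 = 109.25. Consumer surplus = ½ × (109.25 - 14) × 381 = 18145.125.

Consumer surplus = 18145.125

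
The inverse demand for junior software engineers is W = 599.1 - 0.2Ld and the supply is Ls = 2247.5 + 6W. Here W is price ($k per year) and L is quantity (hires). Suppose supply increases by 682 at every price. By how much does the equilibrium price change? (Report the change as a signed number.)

Rewriting in direct form: Ld = 2995.5 - 5W.
The market clears where 2995.5 - 5W = 2247.5 + 6W. Rearranging, 11W = 748, hence W* = 68.
Then L* = 2995.5 - 5(68) = 2655.5.
After the shift, supply is Ls = 2929.5 + 6W.
The new intersection has 66 = 11W, i.e. W = 6, L = 2965.5.
ΔW = 6 - 68 = -62.

ΔW = -62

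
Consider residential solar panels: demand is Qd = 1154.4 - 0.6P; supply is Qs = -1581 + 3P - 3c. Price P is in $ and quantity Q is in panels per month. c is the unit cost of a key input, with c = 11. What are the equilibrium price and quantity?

With c = 11, supply is Qs = -1614 + 3P.
Set Qd = Qs: 1154.4 - 0.6P = -1614 + 3P, so 2768.4 = 3.6P and P* = 769.
From the demand curve, Q* = 1154.4 - 0.6(769) = 693.

P* = 769, Q* = 693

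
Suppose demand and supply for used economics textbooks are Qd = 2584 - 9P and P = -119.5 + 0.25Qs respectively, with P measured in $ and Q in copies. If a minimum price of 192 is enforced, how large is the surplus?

Surplus = 390

Solving each curve for Q: Qs = 478 + 4P.
At P = 192: Qd = 856 and Qs = 1246.
Surplus = Qs - Qd = 1246 - 856 = 390.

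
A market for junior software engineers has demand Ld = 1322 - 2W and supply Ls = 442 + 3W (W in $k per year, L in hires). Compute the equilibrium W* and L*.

At equilibrium Ld = Ls, so 1322 - 2W = 442 + 3W; collecting terms, 880 = 5W and W* = 176.
Then L* = 1322 - 2(176) = 970.

W* = 176, L* = 970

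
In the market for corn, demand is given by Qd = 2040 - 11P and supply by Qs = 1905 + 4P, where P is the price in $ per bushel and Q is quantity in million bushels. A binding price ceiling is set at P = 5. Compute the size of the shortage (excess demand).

Shortage = 60

With P fixed at 5, quantity demanded is 1985 and quantity supplied is 1925.
Shortage = Qd - Qs = 1985 - 1925 = 60.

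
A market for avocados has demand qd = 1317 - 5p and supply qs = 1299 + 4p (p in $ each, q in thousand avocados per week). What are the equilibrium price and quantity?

At equilibrium qd = qs, so 1317 - 5p = 1299 + 4p; collecting terms, 18 = 9p and p* = 2.
From the demand curve, q* = 1317 - 5(2) = 1307.

p* = 2, q* = 1307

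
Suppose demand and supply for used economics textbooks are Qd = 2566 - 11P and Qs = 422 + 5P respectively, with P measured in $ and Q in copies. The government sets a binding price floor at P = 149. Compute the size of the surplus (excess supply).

Surplus = 240

Evaluating both curves at the floor price 149 gives Qd = 927, Qs = 1167.
Surplus = Qs - Qd = 1167 - 927 = 240.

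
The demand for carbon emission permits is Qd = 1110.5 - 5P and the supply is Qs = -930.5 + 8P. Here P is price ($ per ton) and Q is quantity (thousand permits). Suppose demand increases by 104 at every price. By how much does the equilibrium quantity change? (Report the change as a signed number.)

Equating demand and supply, 1110.5 - 5P = -930.5 + 8P gives 13P = 2041, so P* = 157.
Plugging P* into demand: Q* = 1110.5 - 5(157) = 325.5.
After the shift, demand is Qd = 1214.5 - 5P.
Re-solving, 13P = 2145 gives P = 165 and Q = 389.5.
ΔQ = 389.5 - 325.5 = 64.

ΔQ = 64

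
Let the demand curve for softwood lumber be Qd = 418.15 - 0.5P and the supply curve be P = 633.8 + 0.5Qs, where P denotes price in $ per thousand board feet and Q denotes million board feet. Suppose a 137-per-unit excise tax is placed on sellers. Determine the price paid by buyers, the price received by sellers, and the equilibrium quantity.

Rewriting in direct form: Qs = -1267.6 + 2P.
Sellers keep P_s = P_b - 137 per unit, so supply in terms of the buyer price is Qs = -1541.6 + 2P_b.
Market clearing requires 418.15 - 0.5P_b = -1541.6 + 2P_b; hence 1959.75 = 2.5P_b and P_b = 783.9.
So P_s = 646.9 and the quantity traded is Q = 418.15 - 0.5(783.9) = 26.2.

P_b = 783.9, P_s = 646.9, Q = 26.2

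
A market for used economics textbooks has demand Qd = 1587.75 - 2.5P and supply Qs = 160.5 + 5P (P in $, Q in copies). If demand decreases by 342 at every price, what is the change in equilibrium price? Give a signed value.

Equating demand and supply, 1587.75 - 2.5P = 160.5 + 5P gives 7.5P = 1427.25, so P* = 190.3.
Then Q* = 1587.75 - 2.5(190.3) = 1112.
After the shift, demand is Qd = 1245.75 - 2.5P.
Re-solving, 7.5P = 1085.25 gives P = 144.7 and Q = 884.
ΔP = 144.7 - 190.3 = -45.6.

ΔP = -45.6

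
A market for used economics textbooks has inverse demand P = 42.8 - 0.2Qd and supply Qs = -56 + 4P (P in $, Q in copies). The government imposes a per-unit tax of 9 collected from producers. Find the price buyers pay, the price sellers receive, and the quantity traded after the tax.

P_b = 34, P_s = 25, Q = 44

Inverting to quantity form: Qd = 214 - 5P.
With a tax of 9 on producers, they supply based on the net price P_s = P_b - 9, so Qs = -92 + 4P_b.
Market clearing requires 214 - 5P_b = -92 + 4P_b; hence 306 = 9P_b and P_b = 34.
So P_s = 25 and the quantity traded is Q = 214 - 5(34) = 44.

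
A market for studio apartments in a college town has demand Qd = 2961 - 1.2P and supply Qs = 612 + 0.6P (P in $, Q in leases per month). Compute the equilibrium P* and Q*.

Set Qd = Qs: 2961 - 1.2P = 612 + 0.6P, so 2349 = 1.8P and P* = 1305.
From the demand curve, Q* = 2961 - 1.2(1305) = 1395.

P* = 1305, Q* = 1395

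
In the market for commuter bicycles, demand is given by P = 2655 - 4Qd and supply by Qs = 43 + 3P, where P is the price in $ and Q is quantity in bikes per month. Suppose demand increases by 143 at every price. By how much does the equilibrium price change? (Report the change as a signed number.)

In direct form, Qd = 663.75 - 0.25P.
At equilibrium Qd = Qs, so 663.75 - 0.25P = 43 + 3P; collecting terms, 620.75 = 3.25P and P* = 191.
From the demand curve, Q* = 663.75 - 0.25(191) = 616.
After the shift, demand is Qd = 806.75 - 0.25P.
Re-solving, 3.25P = 763.75 gives P = 235 and Q = 748.
ΔP = 235 - 191 = 44.

ΔP = 44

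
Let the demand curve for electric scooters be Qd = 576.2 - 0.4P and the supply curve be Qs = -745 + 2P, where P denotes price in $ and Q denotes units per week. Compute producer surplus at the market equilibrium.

Set Qd = Qs: 576.2 - 0.4P = -745 + 2P, so 1321.2 = 2.4P and P* = 550.5.
From the demand curve, Q* = 576.2 - 0.4(550.5) = 356.
Supply choke price (Qs = 0): P = 372.5. Producer surplus = ½ × (550.5 - 372.5) × 356 = 31684.

Producer surplus = 31684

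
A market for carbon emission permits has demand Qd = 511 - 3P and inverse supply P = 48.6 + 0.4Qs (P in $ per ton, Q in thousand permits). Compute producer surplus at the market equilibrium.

Producer surplus = 5511.2

Inverting to quantity form: Qs = -121.5 + 2.5P.
The market clears where 511 - 3P = -121.5 + 2.5P. Rearranging, 5.5P = 632.5, hence P* = 115.
From the demand curve, Q* = 511 - 3(115) = 166.
Supply choke price (Qs = 0): P = 48.6. Producer surplus = ½ × (115 - 48.6) × 166 = 5511.2.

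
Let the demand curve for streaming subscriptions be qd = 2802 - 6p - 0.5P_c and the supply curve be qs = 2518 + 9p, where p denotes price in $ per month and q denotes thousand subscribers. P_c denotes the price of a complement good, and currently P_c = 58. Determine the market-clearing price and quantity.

p* = 17, q* = 2671

With P_c = 58, demand is qd = 2773 - 6p.
Equating demand and supply, 2773 - 6p = 2518 + 9p gives 15p = 255, so p* = 17.
Then q* = 2773 - 6(17) = 2671.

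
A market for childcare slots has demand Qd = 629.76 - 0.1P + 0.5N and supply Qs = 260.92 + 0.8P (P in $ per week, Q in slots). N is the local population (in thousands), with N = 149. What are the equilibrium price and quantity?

P* = 492.6, Q* = 655

With N = 149, demand is Qd = 704.26 - 0.1P.
The market clears where 704.26 - 0.1P = 260.92 + 0.8P. Rearranging, 0.9P = 443.34, hence P* = 492.6.
Plugging P* into demand: Q* = 704.26 - 0.1(492.6) = 655.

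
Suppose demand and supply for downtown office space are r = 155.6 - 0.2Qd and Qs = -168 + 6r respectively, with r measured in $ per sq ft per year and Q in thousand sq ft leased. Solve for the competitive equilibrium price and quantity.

r* = 86, Q* = 348

In direct form, Qd = 778 - 5r.
Set Qd = Qs: 778 - 5r = -168 + 6r, so 946 = 11r and r* = 86.
Then Q* = 778 - 5(86) = 348.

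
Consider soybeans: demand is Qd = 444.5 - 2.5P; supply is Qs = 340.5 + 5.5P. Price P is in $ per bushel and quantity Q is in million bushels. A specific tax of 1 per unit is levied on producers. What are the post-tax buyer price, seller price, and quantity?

P_b = 13.6875, P_s = 12.6875, Q = 410.28125

Producers keep P_s = P_b - 1 per unit, so supply in terms of the buyer price is Qs = 335 + 5.5P_b.
Market clearing requires 444.5 - 2.5P_b = 335 + 5.5P_b; hence 109.5 = 8P_b and P_b = 13.6875.
So P_s = 12.6875 and the quantity traded is Q = 444.5 - 2.5(13.6875) = 410.28125.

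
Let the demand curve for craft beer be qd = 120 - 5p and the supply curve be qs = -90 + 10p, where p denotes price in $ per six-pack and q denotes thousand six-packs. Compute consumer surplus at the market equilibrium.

Consumer surplus = 250

At equilibrium qd = qs, so 120 - 5p = -90 + 10p; collecting terms, 210 = 15p and p* = 14.
From the demand curve, q* = 120 - 5(14) = 50.
Demand choke price (qd = 0): p = 120/5 = 24. Consumer surplus = ½ × (24 - 14) × 50 = 250.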